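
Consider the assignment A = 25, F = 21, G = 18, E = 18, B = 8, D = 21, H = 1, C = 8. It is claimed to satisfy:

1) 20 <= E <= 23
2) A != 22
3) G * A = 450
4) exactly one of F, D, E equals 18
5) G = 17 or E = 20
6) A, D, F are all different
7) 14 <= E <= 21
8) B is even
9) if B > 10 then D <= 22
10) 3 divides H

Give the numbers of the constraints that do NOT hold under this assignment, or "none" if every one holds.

Violated: 1, 5, 6, and 10.

1) E = 18 is outside [20, 23] — fails.
2) A = 25, and 25 ≠ 22 — holds.
3) G * A = 18 * 25 = 450 — holds.
4) F=21, D=21, E=18; 1 of them equals 18 — holds.
5) G = 18 ≠ 17 and E = 18 ≠ 20; both disjuncts false — fails.
6) D = F = 21, not all different — fails.
7) E = 18 lies in [14, 21] — holds.
8) B = 8 is even — holds.
9) B = 8, not > 10; antecedent false, conditional vacuously true — holds.
10) 1 = 3*0 + 1, so 3 does not divide 1 — fails.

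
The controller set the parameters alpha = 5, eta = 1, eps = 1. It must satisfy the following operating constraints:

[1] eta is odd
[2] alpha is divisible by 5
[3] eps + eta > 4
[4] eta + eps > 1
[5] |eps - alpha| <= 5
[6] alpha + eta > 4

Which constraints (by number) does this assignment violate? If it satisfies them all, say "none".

Constraint 3 is violated.

[1] eta = 1 is odd — OK.
[2] 5 / 5 = 1, so 5 divides 5 — OK.
[3] eps + eta = 1 + 1 = 2; 2 ≤ 4, bound 4 not met — violated.
[4] eta + eps = 1 + 1 = 2; 2 > 1 — OK.
[5] |1 - 5| = 4; 4 ≤ 5 — OK.
[6] alpha + eta = 5 + 1 = 6; 6 > 4 — OK.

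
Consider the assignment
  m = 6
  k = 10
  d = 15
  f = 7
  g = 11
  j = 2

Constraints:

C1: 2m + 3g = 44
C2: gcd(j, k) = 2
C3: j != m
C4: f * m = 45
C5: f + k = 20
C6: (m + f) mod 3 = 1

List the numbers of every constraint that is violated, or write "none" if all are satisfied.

Constraints 1, 4, and 5 do not hold.

C1: 2m + 3g = 2(6) + 3(11) = 45, not 44  FAIL
C2: gcd(2, 10) = 2  OK
C3: j = 2, m = 6; distinct  OK
C4: f * m = 7 * 6 = 42, not 45  FAIL
C5: f + k = 7 + 10 = 17, not 20  FAIL
C6: m + f = 13; 13 mod 3 = 1  OK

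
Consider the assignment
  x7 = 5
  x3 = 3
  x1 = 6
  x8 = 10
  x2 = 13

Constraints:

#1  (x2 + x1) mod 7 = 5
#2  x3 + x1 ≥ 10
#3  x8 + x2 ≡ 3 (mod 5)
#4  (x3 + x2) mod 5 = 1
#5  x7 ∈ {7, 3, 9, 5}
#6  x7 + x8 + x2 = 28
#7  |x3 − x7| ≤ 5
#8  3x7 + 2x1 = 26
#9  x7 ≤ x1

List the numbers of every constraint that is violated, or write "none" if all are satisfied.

Constraints 2, 8 do not hold.

#1 x2 + x1 = 19; 19 mod 7 = 5 — holds.
#2 x3 + x1 = 3 + 6 = 9; 9 < 10, bound 10 not met — fails.
#3 x8 + x2 = 23; 23 mod 5 = 3 — holds.
#4 x3 + x2 = 16; 16 mod 5 = 1 — holds.
#5 x7 = 5 is in {7, 3, 9, 5} — holds.
#6 x7 + x8 + x2 = 5 + 10 + 13 = 28 — holds.
#7 |3 − 5| = 2; 2 ≤ 5 — holds.
#8 3x7 + 2x1 = 3(5) + 2(6) = 27, not 26 — fails.
#9 x7 = 5, x1 = 6; 5 ≤ 6 — holds.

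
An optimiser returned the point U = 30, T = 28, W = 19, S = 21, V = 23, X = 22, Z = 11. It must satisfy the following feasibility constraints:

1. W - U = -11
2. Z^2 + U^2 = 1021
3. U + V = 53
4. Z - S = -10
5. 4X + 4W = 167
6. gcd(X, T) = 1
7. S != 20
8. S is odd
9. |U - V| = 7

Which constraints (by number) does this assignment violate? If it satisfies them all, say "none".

The assignment fails constraints 5 and 6.

1. W - U = 19 - 30 = -11  ✓
2. Z^2 + U^2 = 11^2 + 30^2 = 121 + 900 = 1021  ✓
3. U + V = 30 + 23 = 53  ✓
4. Z - S = 11 - 21 = -10  ✓
5. 4X + 4W = 4(22) + 4(19) = 164, not 167  ✗
6. gcd(22, 28) = 2, not 1  ✗
7. S = 21, and 21 ≠ 20  ✓
8. S = 21 is odd  ✓
9. |30 - 23| = 7  ✓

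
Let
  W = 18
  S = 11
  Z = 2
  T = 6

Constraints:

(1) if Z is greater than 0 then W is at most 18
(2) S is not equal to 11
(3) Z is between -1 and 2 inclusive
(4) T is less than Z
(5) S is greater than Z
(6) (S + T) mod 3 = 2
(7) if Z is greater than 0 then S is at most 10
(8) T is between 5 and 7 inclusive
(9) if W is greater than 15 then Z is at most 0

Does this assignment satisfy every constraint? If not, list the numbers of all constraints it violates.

The assignment fails constraints 2, 4, 7, and 9.

(1) Z = 2 > 0, so we need W ≤ 18; W = 18 ≤ 18  holds
(2) S = 11, but 11 is required to differ  fails
(3) Z = 2 lies in [-1, 2]  holds
(4) T = 6, Z = 2; 6 ≥ 2 (want <)  fails
(5) S = 11, Z = 2; 11 > 2  holds
(6) S + T = 17; 17 mod 3 = 2  holds
(7) Z = 2 > 0, so we need S ≤ 10; but S = 11 > 10  fails
(8) T = 6 lies in [5, 7]  holds
(9) W = 18 > 15, so we need Z ≤ 0; but Z = 2 > 0  fails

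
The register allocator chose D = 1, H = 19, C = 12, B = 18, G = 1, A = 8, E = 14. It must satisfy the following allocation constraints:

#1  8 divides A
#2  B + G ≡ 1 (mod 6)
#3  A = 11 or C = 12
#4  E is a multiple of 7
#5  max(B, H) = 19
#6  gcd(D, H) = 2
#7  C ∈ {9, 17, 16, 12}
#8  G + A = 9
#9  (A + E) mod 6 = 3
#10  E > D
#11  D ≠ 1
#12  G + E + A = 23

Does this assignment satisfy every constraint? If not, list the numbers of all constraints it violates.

No — constraints 6, 9, 11 are not satisfied.

#1 8 / 8 = 1, so 8 divides 8  OK
#2 B + G = 19; 19 mod 6 = 1  OK
#3 A = 8 ≠ 11, but C = 12 = 12 (second disjunct)  OK
#4 14 / 7 = 2, so 7 divides 14  OK
#5 max(18, 19) = 19  OK
#6 gcd(1, 19) = 1, not 2  FAIL
#7 C = 12 is in {9, 17, 16, 12}  OK
#8 G + A = 1 + 8 = 9  OK
#9 A + E = 22; 22 mod 6 = 4, not 3  FAIL
#10 E = 14, D = 1; 14 > 1  OK
#11 D = 1, but 1 is required to differ  FAIL
#12 G + E + A = 1 + 14 + 8 = 23  OK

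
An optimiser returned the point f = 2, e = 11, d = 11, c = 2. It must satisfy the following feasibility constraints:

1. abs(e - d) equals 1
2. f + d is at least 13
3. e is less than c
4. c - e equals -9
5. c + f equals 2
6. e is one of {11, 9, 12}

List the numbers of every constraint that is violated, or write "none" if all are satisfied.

Constraints 1, 3, and 5 do not hold.

1. abs(11 - 11) = 0, not 1 — violated.
2. f + d = 2 + 11 = 13; 13 ≥ 13 — satisfied.
3. e = 11, c = 2; 11 ≥ 2 (want <) — violated.
4. c - e = 2 - 11 = -9 — satisfied.
5. c + f = 2 + 2 = 4, not 2 — violated.
6. e = 11 is in {11, 9, 12} — satisfied.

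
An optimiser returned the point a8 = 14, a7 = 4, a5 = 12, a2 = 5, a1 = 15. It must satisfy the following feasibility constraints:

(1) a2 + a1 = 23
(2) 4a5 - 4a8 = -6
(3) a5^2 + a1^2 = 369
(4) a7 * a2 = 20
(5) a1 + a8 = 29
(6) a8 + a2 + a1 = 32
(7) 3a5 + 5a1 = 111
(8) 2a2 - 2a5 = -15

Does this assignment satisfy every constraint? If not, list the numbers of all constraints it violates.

Constraints 1, 2, 6, and 8 do not hold.

(1) a2 + a1 = 5 + 15 = 20, not 23  ✘
(2) 4a5 - 4a8 = 4(12) - 4(14) = -8, not -6  ✘
(3) a5^2 + a1^2 = 12^2 + 15^2 = 144 + 225 = 369  ✔
(4) a7 * a2 = 4 * 5 = 20  ✔
(5) a1 + a8 = 15 + 14 = 29  ✔
(6) a8 + a2 + a1 = 14 + 5 + 15 = 34, not 32  ✘
(7) 3a5 + 5a1 = 3(12) + 5(15) = 111  ✔
(8) 2a2 - 2a5 = 2(5) - 2(12) = -14, not -15  ✘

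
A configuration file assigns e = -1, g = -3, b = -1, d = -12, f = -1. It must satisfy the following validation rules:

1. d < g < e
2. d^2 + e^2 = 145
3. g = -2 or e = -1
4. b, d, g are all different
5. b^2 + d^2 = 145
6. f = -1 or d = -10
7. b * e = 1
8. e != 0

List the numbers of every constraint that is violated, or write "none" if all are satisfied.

All constraints are satisfied.

1. values -12 < -3 < -1  yes
2. d^2 + e^2 = (-12)^2 + (-1)^2 = 144 + 1 = 145  yes
3. g = -3 ≠ -2, but e = -1 = -1 (second disjunct)  yes
4. values -1, -12, -3 are pairwise distinct  yes
5. b^2 + d^2 = (-1)^2 + (-12)^2 = 1 + 144 = 145  yes
6. f = -1 = -1 (first disjunct)  yes
7. b * e = -1 * (-1) = 1  yes
8. e = -1, and -1 ≠ 0  yes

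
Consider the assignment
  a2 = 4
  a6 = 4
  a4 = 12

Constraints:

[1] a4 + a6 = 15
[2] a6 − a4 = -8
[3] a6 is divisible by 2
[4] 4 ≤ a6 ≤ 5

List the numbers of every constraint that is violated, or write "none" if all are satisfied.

No — constraint 1 is not satisfied.

[1] a4 + a6 = 12 + 4 = 16, not 15  ✗
[2] a6 − a4 = 4 − 12 = -8  ✓
[3] 4 / 2 = 2, so 2 divides 4  ✓
[4] a6 = 4 lies in [4, 5]  ✓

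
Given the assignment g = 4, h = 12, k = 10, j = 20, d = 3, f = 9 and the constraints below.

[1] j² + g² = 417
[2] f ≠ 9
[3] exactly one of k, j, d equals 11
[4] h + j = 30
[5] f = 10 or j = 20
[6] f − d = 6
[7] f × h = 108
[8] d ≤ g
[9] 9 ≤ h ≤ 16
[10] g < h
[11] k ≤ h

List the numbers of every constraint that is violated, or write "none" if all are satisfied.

Constraints 1, 2, 3, and 4 do not hold.

[1] j² + g² = 20² + 4² = 400 + 16 = 416, not 417 — does not hold.
[2] f = 9, but 9 is required to differ — does not hold.
[3] k=10, j=20, d=3; 0 of them equal 11, not exactly one — does not hold.
[4] h + j = 12 + 20 = 32, not 30 — does not hold.
[5] f = 9 ≠ 10, but j = 20 = 20 (second disjunct) — holds.
[6] f − d = 9 − 3 = 6 — holds.
[7] f × h = 9 × 12 = 108 — holds.
[8] d = 3, g = 4; 3 ≤ 4 — holds.
[9] h = 12 lies in [9, 16] — holds.
[10] g = 4, h = 12; 4 < 12 — holds.
[11] k = 10, h = 12; 10 ≤ 12 — holds.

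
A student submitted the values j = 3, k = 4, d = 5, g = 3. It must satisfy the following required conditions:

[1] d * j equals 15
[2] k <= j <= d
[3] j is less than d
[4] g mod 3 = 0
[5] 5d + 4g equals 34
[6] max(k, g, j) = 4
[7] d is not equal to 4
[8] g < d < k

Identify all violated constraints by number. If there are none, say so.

[1] d * j = 5 * 3 = 15 — satisfied.
[2] values 4, 3, 5; k = 4 is not <= j = 3 — violated.
[3] j = 3, d = 5; 3 < 5 — satisfied.
[4] 3 mod 3 = 0 — satisfied.
[5] 5d + 4g = 5(5) + 4(3) = 37, not 34 — violated.
[6] max(4, 3, 3) = 4 — satisfied.
[7] d = 5, and 5 ≠ 4 — satisfied.
[8] values 3, 5, 4; d = 5 is not < k = 4 — violated.

Constraints 2, 5, 8 are violated.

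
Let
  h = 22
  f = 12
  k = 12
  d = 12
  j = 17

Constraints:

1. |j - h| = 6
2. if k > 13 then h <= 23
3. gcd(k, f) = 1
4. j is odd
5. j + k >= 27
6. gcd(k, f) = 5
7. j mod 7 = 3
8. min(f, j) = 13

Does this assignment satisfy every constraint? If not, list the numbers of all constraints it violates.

1. |17 - 22| = 5, not 6 — does not hold.
2. k = 12, not > 13; antecedent false, conditional vacuously true — holds.
3. gcd(12, 12) = 12, not 1 — does not hold.
4. j = 17 is odd — holds.
5. j + k = 17 + 12 = 29; 29 ≥ 27 — holds.
6. gcd(12, 12) = 12, not 5 — does not hold.
7. 17 mod 7 = 3 — holds.
8. min(12, 17) = 12, not 13 — does not hold.

The assignment fails constraints 1, 3, 6, 8.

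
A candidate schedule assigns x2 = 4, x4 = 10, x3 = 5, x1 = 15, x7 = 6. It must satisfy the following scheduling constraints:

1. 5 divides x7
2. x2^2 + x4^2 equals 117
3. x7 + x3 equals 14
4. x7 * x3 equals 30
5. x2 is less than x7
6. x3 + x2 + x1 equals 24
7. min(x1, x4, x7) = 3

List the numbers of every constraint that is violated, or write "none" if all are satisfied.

Constraints 1, 2, 3, and 7 are violated.

1. 6 = 5*1 + 1, so 5 does not divide 6  ✘
2. x2^2 + x4^2 = 4^2 + 10^2 = 16 + 100 = 116, not 117  ✘
3. x7 + x3 = 6 + 5 = 11, not 14  ✘
4. x7 * x3 = 6 * 5 = 30  ✔
5. x2 = 4, x7 = 6; 4 < 6  ✔
6. x3 + x2 + x1 = 5 + 4 + 15 = 24  ✔
7. min(15, 10, 6) = 6, not 3  ✘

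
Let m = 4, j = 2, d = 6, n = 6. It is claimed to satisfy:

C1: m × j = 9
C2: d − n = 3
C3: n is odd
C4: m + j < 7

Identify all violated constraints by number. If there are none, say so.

C1: m × j = 4 × 2 = 8, not 9  false
C2: d − n = 6 − 6 = 0, not 3  false
C3: n = 6 is even  false
C4: m + j = 4 + 2 = 6; 6 < 7  true

Constraints 1, 2, and 3 do not hold.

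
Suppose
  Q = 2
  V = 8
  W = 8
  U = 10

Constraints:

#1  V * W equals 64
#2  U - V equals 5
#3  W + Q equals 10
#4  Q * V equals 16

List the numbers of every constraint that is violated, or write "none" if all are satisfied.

The assignment fails constraint 2.

#1 V * W = 8 * 8 = 64  ✓
#2 U - V = 10 - 8 = 2, not 5  ✗
#3 W + Q = 8 + 2 = 10  ✓
#4 Q * V = 2 * 8 = 16  ✓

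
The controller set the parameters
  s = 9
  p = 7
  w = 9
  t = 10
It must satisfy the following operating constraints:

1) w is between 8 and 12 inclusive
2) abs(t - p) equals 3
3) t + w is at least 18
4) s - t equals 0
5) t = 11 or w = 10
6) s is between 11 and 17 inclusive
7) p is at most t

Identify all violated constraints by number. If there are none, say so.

Violated: 4, 5, and 6.

1) w = 9 lies in [8, 12] — OK.
2) abs(10 - 7) = 3 — OK.
3) t + w = 10 + 9 = 19; 19 ≥ 18 — OK.
4) s - t = 9 - 10 = -1, not 0 — violated.
5) t = 10 ≠ 11 and w = 9 ≠ 10; both disjuncts false — violated.
6) s = 9 is outside [11, 17] — violated.
7) p = 7, t = 10; 7 ≤ 10 — OK.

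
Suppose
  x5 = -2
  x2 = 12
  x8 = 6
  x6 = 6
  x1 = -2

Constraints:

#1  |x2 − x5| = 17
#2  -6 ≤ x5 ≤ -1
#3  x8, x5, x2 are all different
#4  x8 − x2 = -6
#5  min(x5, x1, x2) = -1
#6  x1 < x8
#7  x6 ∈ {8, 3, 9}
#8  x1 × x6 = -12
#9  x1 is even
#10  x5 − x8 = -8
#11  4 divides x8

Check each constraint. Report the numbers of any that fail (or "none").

#1 |12 − (-2)| = 14, not 17 — fails.
#2 x5 = -2 lies in [-6, -1] — holds.
#3 values 6, -2, 12 are pairwise distinct — holds.
#4 x8 − x2 = 6 − 12 = -6 — holds.
#5 min(-2, -2, 12) = -2, not -1 — fails.
#6 x1 = -2, x8 = 6; -2 < 6 — holds.
#7 x6 = 6 is not in {8, 3, 9} — fails.
#8 x1 × x6 = -2 × 6 = -12 — holds.
#9 x1 = -2 is even — holds.
#10 x5 − x8 = -2 − 6 = -8 — holds.
#11 6 = 4×1 + 2, so 4 does not divide 6 — fails.

Constraints 1, 5, 7, and 11 do not hold.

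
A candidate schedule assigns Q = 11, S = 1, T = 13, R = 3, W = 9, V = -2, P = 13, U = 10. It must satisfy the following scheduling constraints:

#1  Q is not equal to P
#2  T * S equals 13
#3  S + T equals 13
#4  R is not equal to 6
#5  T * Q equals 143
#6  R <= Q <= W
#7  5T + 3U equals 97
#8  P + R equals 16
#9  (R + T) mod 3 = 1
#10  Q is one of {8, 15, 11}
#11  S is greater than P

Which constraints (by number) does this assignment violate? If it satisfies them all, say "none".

#1 Q = 11, P = 13; distinct  holds
#2 T * S = 13 * 1 = 13  holds
#3 S + T = 1 + 13 = 14, not 13  fails
#4 R = 3, and 3 ≠ 6  holds
#5 T * Q = 13 * 11 = 143  holds
#6 values 3, 11, 9; Q = 11 is not <= W = 9  fails
#7 5T + 3U = 5(13) + 3(10) = 95, not 97  fails
#8 P + R = 13 + 3 = 16  holds
#9 R + T = 16; 16 mod 3 = 1  holds
#10 Q = 11 is in {8, 15, 11}  holds
#11 S = 1, P = 13; 1 ≤ 13 (want >)  fails

Violated: 3, 6, 7, 11.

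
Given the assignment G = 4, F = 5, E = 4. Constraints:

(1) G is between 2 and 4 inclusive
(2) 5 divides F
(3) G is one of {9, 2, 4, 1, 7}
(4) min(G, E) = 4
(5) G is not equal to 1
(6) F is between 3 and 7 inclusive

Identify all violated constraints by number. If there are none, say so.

None — every constraint holds.

(1) G = 4 lies in [2, 4] — holds.
(2) 5 / 5 = 1, so 5 divides 5 — holds.
(3) G = 4 is in {9, 2, 4, 1, 7} — holds.
(4) min(4, 4) = 4 — holds.
(5) G = 4, and 4 ≠ 1 — holds.
(6) F = 5 lies in [3, 7] — holds.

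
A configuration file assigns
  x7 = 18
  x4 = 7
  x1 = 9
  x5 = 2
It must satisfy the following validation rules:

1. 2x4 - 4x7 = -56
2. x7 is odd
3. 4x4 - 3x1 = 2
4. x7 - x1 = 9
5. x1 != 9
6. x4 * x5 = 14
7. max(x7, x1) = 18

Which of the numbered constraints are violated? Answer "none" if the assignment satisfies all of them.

1. 2x4 - 4x7 = 2(7) - 4(18) = -58, not -56  no
2. x7 = 18 is even  no
3. 4x4 - 3x1 = 4(7) - 3(9) = 1, not 2  no
4. x7 - x1 = 18 - 9 = 9  yes
5. x1 = 9, but 9 is required to differ  no
6. x4 * x5 = 7 * 2 = 14  yes
7. max(18, 9) = 18  yes

The assignment fails constraints 1, 2, 3, and 5.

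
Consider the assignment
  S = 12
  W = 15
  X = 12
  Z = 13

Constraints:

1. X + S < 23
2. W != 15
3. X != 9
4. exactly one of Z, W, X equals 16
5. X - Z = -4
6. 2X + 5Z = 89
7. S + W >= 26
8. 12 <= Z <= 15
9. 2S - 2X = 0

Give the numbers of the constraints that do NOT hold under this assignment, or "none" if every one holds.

Violated: 1, 2, 4, and 5.

1. X + S = 12 + 12 = 24; 24 ≥ 23, bound 23 not met  ✗
2. W = 15, but 15 is required to differ  ✗
3. X = 12, and 12 ≠ 9  ✓
4. Z=13, W=15, X=12; 0 of them equal 16, not exactly one  ✗
5. X - Z = 12 - 13 = -1, not -4  ✗
6. 2X + 5Z = 2(12) + 5(13) = 89  ✓
7. S + W = 12 + 15 = 27; 27 ≥ 26  ✓
8. Z = 13 lies in [12, 15]  ✓
9. 2S - 2X = 2(12) - 2(12) = 0  ✓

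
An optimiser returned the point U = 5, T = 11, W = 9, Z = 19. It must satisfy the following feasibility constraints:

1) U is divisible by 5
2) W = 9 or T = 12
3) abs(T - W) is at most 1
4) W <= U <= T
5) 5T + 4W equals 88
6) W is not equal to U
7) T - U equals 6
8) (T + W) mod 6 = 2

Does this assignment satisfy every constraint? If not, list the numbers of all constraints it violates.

Violated: 3, 4, and 5.

1) 5 / 5 = 1, so 5 divides 5 — satisfied.
2) W = 9 = 9 (first disjunct) — satisfied.
3) abs(11 - 9) = 2; 2 > 1, exceeds bound 1 — violated.
4) values 9, 5, 11; W = 9 is not <= U = 5 — violated.
5) 5T + 4W = 5(11) + 4(9) = 91, not 88 — violated.
6) W = 9, U = 5; distinct — satisfied.
7) T - U = 11 - 5 = 6 — satisfied.
8) T + W = 20; 20 mod 6 = 2 — satisfied.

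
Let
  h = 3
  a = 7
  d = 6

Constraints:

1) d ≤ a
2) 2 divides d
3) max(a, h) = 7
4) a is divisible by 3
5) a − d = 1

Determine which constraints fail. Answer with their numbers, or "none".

1) d = 6, a = 7; 6 ≤ 7 — holds.
2) 6 / 2 = 3, so 2 divides 6 — holds.
3) max(7, 3) = 7 — holds.
4) 7 = 3×2 + 1, so 3 does not divide 7 — does not hold.
5) a − d = 7 − 6 = 1 — holds.

The assignment fails constraint 4.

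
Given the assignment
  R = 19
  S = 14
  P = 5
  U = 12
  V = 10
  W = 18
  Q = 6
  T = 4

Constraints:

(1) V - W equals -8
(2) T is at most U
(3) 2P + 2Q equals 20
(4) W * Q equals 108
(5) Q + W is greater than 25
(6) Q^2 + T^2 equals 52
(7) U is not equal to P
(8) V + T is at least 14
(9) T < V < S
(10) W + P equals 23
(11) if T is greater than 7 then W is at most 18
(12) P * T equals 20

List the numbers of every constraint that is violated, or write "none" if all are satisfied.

Constraints 3 and 5 do not hold.

(1) V - W = 10 - 18 = -8  holds
(2) T = 4, U = 12; 4 ≤ 12  holds
(3) 2P + 2Q = 2(5) + 2(6) = 22, not 20  fails
(4) W * Q = 18 * 6 = 108  holds
(5) Q + W = 6 + 18 = 24; 24 ≤ 25, bound 25 not met  fails
(6) Q^2 + T^2 = 6^2 + 4^2 = 36 + 16 = 52  holds
(7) U = 12, P = 5; distinct  holds
(8) V + T = 10 + 4 = 14; 14 ≥ 14  holds
(9) values 4 < 10 < 14  holds
(10) W + P = 18 + 5 = 23  holds
(11) T = 4, not > 7; antecedent false, conditional vacuously true  holds
(12) P * T = 5 * 4 = 20  holds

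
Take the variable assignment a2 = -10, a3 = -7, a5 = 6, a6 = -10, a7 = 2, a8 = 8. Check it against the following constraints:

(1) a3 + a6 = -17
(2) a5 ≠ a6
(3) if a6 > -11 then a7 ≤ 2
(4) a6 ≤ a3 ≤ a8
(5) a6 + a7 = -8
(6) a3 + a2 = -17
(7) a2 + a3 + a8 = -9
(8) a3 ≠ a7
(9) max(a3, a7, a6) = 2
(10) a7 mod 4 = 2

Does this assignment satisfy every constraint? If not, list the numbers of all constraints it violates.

(1) a3 + a6 = -7 + (-10) = -17  true
(2) a5 = 6, a6 = -10; distinct  true
(3) a6 = -10 > -11, so we need a7 ≤ 2; a7 = 2 ≤ 2  true
(4) values -10 ≤ -7 ≤ 8  true
(5) a6 + a7 = -10 + 2 = -8  true
(6) a3 + a2 = -7 + (-10) = -17  true
(7) a2 + a3 + a8 = -10 + (-7) + 8 = -9  true
(8) a3 = -7, a7 = 2; distinct  true
(9) max(-7, 2, -10) = 2  true
(10) 2 mod 4 = 2  true

Yes — all constraints hold.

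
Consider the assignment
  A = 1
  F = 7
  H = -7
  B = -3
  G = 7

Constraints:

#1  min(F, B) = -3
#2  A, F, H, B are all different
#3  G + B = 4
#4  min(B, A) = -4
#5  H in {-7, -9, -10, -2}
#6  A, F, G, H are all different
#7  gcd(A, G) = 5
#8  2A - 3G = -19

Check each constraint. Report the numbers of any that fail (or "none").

Violated: 4, 6, 7.

#1 min(7, -3) = -3 — satisfied.
#2 values 1, 7, -7, -3 are pairwise distinct — satisfied.
#3 G + B = 7 + (-3) = 4 — satisfied.
#4 min(-3, 1) = -3, not -4 — violated.
#5 H = -7 is in {-7, -9, -10, -2} — satisfied.
#6 F = G = 7, not all different — violated.
#7 gcd(1, 7) = 1, not 5 — violated.
#8 2A - 3G = 2(1) - 3(7) = -19 — satisfied.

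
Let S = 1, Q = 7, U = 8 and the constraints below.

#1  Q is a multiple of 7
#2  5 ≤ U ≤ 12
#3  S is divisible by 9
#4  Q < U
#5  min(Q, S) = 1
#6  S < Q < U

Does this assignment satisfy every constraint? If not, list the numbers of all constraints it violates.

#1 7 / 7 = 1, so 7 divides 7  true
#2 U = 8 lies in [5, 12]  true
#3 1 = 9×0 + 1, so 9 does not divide 1  false
#4 Q = 7, U = 8; 7 < 8  true
#5 min(7, 1) = 1  true
#6 values 1 < 7 < 8  true

Constraint 3 does not hold.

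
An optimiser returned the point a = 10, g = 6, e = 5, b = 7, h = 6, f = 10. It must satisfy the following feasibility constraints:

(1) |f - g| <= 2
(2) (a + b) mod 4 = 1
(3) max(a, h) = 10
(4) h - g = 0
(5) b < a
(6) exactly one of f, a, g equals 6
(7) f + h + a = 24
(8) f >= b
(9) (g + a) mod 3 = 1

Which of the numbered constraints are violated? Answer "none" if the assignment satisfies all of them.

(1) |10 - 6| = 4; 4 > 2, exceeds bound 2 — violated.
(2) a + b = 17; 17 mod 4 = 1 — OK.
(3) max(10, 6) = 10 — OK.
(4) h - g = 6 - 6 = 0 — OK.
(5) b = 7, a = 10; 7 < 10 — OK.
(6) f=10, a=10, g=6; 1 of them equals 6 — OK.
(7) f + h + a = 10 + 6 + 10 = 26, not 24 — violated.
(8) f = 10, b = 7; 10 ≥ 7 — OK.
(9) g + a = 16; 16 mod 3 = 1 — OK.

No — constraints 1 and 7 are not satisfied.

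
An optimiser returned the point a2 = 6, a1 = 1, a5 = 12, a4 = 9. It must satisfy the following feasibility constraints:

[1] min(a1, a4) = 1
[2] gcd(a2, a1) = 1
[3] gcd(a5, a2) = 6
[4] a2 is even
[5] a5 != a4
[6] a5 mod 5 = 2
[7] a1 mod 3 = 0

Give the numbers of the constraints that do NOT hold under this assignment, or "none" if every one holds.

Violated: 7.

[1] min(1, 9) = 1  holds
[2] gcd(6, 1) = 1  holds
[3] gcd(12, 6) = 6  holds
[4] a2 = 6 is even  holds
[5] a5 = 12, a4 = 9; distinct  holds
[6] 12 mod 5 = 2  holds
[7] 1 mod 3 = 1, not 0  fails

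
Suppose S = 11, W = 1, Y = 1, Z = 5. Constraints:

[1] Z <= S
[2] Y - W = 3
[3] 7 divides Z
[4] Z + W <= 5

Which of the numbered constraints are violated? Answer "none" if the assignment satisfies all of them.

No — constraints 2, 3, and 4 are not satisfied.

[1] Z = 5, S = 11; 5 ≤ 11 — satisfied.
[2] Y - W = 1 - 1 = 0, not 3 — violated.
[3] 5 = 7*0 + 5, so 7 does not divide 5 — violated.
[4] Z + W = 5 + 1 = 6; 6 > 5, bound 5 not met — violated.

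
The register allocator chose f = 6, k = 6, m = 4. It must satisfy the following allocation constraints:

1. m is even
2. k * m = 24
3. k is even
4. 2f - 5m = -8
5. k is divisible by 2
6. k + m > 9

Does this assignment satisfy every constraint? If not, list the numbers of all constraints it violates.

1. m = 4 is even  true
2. k * m = 6 * 4 = 24  true
3. k = 6 is even  true
4. 2f - 5m = 2(6) - 5(4) = -8  true
5. 6 / 2 = 3, so 2 divides 6  true
6. k + m = 6 + 4 = 10; 10 > 9  true

None — every constraint holds.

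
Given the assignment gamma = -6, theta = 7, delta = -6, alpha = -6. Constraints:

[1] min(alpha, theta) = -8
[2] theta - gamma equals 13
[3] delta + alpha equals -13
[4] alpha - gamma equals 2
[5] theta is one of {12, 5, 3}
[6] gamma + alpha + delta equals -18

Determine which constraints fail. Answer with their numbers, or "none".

[1] min(-6, 7) = -6, not -8 — violated.
[2] theta - gamma = 7 - (-6) = 13 — OK.
[3] delta + alpha = -6 + (-6) = -12, not -13 — violated.
[4] alpha - gamma = -6 - (-6) = 0, not 2 — violated.
[5] theta = 7 is not in {12, 5, 3} — violated.
[6] gamma + alpha + delta = -6 + (-6) + (-6) = -18 — OK.

No — constraints 1, 3, 4, and 5 are not satisfied.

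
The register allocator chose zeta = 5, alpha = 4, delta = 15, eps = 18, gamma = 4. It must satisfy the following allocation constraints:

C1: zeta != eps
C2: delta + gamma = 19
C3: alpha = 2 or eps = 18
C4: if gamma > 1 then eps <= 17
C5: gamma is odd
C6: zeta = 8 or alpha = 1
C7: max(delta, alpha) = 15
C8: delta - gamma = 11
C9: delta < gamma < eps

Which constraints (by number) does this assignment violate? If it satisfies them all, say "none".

Violated: 4, 5, 6, and 9.

C1: zeta = 5, eps = 18; distinct  holds
C2: delta + gamma = 15 + 4 = 19  holds
C3: alpha = 4 ≠ 2, but eps = 18 = 18 (second disjunct)  holds
C4: gamma = 4 > 1, so we need eps ≤ 17; but eps = 18 > 17  fails
C5: gamma = 4 is even  fails
C6: zeta = 5 ≠ 8 and alpha = 4 ≠ 1; both disjuncts false  fails
C7: max(15, 4) = 15  holds
C8: delta - gamma = 15 - 4 = 11  holds
C9: values 15, 4, 18; delta = 15 is not < gamma = 4  fails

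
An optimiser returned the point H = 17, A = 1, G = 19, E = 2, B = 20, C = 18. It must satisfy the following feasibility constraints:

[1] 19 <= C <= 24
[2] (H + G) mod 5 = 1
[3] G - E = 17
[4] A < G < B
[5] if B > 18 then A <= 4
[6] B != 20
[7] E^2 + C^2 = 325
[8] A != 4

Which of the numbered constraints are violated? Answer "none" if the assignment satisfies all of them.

Violated: 1, 6, 7.

[1] C = 18 is outside [19, 24] — does not hold.
[2] H + G = 36; 36 mod 5 = 1 — holds.
[3] G - E = 19 - 2 = 17 — holds.
[4] values 1 < 19 < 20 — holds.
[5] B = 20 > 18, so we need A ≤ 4; A = 1 ≤ 4 — holds.
[6] B = 20, but 20 is required to differ — does not hold.
[7] E^2 + C^2 = 2^2 + 18^2 = 4 + 324 = 328, not 325 — does not hold.
[8] A = 1, and 1 ≠ 4 — holds.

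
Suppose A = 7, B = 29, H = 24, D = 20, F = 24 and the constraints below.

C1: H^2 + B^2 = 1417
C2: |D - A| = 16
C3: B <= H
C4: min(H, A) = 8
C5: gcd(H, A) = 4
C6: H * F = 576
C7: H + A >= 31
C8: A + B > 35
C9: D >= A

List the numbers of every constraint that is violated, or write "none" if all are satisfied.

Constraints 2, 3, 4, and 5 are violated.

C1: H^2 + B^2 = 24^2 + 29^2 = 576 + 841 = 1417 — holds.
C2: |20 - 7| = 13, not 16 — fails.
C3: B = 29, H = 24; 29 > 24 (want ≤) — fails.
C4: min(24, 7) = 7, not 8 — fails.
C5: gcd(24, 7) = 1, not 4 — fails.
C6: H * F = 24 * 24 = 576 — holds.
C7: H + A = 24 + 7 = 31; 31 ≥ 31 — holds.
C8: A + B = 7 + 29 = 36; 36 > 35 — holds.
C9: D = 20, A = 7; 20 ≥ 7 — holds.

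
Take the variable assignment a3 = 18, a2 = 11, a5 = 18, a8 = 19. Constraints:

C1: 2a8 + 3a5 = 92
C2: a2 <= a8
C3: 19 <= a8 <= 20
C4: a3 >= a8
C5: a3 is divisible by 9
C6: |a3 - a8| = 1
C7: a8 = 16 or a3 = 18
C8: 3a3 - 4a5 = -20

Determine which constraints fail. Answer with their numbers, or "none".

Constraints 4 and 8 are violated.

C1: 2a8 + 3a5 = 2(19) + 3(18) = 92 — satisfied.
C2: a2 = 11, a8 = 19; 11 ≤ 19 — satisfied.
C3: a8 = 19 lies in [19, 20] — satisfied.
C4: a3 = 18, a8 = 19; 18 < 19 (want ≥) — violated.
C5: 18 / 9 = 2, so 9 divides 18 — satisfied.
C6: |18 - 19| = 1 — satisfied.
C7: a8 = 19 ≠ 16, but a3 = 18 = 18 (second disjunct) — satisfied.
C8: 3a3 - 4a5 = 3(18) - 4(18) = -18, not -20 — violated.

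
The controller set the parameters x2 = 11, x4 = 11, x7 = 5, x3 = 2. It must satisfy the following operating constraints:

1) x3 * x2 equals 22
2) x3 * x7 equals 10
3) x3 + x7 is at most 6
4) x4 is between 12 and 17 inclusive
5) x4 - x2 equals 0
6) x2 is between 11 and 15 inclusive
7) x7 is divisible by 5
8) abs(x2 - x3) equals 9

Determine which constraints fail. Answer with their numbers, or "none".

1) x3 * x2 = 2 * 11 = 22  OK
2) x3 * x7 = 2 * 5 = 10  OK
3) x3 + x7 = 2 + 5 = 7; 7 > 6, bound 6 not met  FAIL
4) x4 = 11 is outside [12, 17]  FAIL
5) x4 - x2 = 11 - 11 = 0  OK
6) x2 = 11 lies in [11, 15]  OK
7) 5 / 5 = 1, so 5 divides 5  OK
8) abs(11 - 2) = 9  OK

Constraints 3, 4 do not hold.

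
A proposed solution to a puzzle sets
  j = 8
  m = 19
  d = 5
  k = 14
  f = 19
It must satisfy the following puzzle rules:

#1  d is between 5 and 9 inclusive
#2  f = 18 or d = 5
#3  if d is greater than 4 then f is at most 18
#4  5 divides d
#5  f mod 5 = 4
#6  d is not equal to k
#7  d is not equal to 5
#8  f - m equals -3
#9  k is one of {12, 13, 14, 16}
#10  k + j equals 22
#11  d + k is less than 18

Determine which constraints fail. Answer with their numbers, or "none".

#1 d = 5 lies in [5, 9] — OK.
#2 f = 19 ≠ 18, but d = 5 = 5 (second disjunct) — OK.
#3 d = 5 > 4, so we need f ≤ 18; but f = 19 > 18 — violated.
#4 5 / 5 = 1, so 5 divides 5 — OK.
#5 19 mod 5 = 4 — OK.
#6 d = 5, k = 14; distinct — OK.
#7 d = 5, but 5 is required to differ — violated.
#8 f - m = 19 - 19 = 0, not -3 — violated.
#9 k = 14 is in {12, 13, 14, 16} — OK.
#10 k + j = 14 + 8 = 22 — OK.
#11 d + k = 5 + 14 = 19; 19 ≥ 18, bound 18 not met — violated.

Constraints 3, 7, 8, 11 are violated.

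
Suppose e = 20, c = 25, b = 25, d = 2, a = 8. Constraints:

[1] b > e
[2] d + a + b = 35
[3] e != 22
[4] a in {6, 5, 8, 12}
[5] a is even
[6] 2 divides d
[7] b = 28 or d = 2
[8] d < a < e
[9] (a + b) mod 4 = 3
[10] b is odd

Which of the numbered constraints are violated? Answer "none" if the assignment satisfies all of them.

[1] b = 25, e = 20; 25 > 20  ✔
[2] d + a + b = 2 + 8 + 25 = 35  ✔
[3] e = 20, and 20 ≠ 22  ✔
[4] a = 8 is in {6, 5, 8, 12}  ✔
[5] a = 8 is even  ✔
[6] 2 / 2 = 1, so 2 divides 2  ✔
[7] b = 25 ≠ 28, but d = 2 = 2 (second disjunct)  ✔
[8] values 2 < 8 < 20  ✔
[9] a + b = 33; 33 mod 4 = 1, not 3  ✘
[10] b = 25 is odd  ✔

Constraint 9 is violated.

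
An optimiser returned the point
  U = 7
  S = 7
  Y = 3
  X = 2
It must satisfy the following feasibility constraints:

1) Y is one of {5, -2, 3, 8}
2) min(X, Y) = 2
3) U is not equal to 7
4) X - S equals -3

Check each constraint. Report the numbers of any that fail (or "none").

1) Y = 3 is in {5, -2, 3, 8} — holds.
2) min(2, 3) = 2 — holds.
3) U = 7, but 7 is required to differ — fails.
4) X - S = 2 - 7 = -5, not -3 — fails.

No — constraints 3 and 4 are not satisfied.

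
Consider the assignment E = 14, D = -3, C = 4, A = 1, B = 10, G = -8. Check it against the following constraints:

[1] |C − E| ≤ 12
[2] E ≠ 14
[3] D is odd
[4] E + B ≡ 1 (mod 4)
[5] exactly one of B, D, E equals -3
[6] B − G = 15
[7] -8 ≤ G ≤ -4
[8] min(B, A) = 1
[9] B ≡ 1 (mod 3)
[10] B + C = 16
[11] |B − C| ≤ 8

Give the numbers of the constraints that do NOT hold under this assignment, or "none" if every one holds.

[1] |4 − 14| = 10; 10 ≤ 12 — holds.
[2] E = 14, but 14 is required to differ — fails.
[3] D = -3 is odd — holds.
[4] E + B = 24; 24 mod 4 = 0, not 1 — fails.
[5] B=10, D=-3, E=14; 1 of them equals -3 — holds.
[6] B − G = 10 − (-8) = 18, not 15 — fails.
[7] G = -8 lies in [-8, -4] — holds.
[8] min(10, 1) = 1 — holds.
[9] 10 mod 3 = 1 — holds.
[10] B + C = 10 + 4 = 14, not 16 — fails.
[11] |10 − 4| = 6; 6 ≤ 8 — holds.

No — constraints 2, 4, 6, and 10 are not satisfied.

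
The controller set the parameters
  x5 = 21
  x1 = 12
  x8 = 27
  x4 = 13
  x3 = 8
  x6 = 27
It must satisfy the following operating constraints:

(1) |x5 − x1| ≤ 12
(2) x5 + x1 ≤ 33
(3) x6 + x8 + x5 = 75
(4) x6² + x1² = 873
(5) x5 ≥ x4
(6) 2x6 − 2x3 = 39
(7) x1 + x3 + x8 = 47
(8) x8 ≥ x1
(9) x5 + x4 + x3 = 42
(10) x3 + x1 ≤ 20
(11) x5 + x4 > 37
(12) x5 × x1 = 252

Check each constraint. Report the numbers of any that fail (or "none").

(1) |21 − 12| = 9; 9 ≤ 12 — holds.
(2) x5 + x1 = 21 + 12 = 33; 33 ≤ 33 — holds.
(3) x6 + x8 + x5 = 27 + 27 + 21 = 75 — holds.
(4) x6² + x1² = 27² + 12² = 729 + 144 = 873 — holds.
(5) x5 = 21, x4 = 13; 21 ≥ 13 — holds.
(6) 2x6 − 2x3 = 2(27) − 2(8) = 38, not 39 — fails.
(7) x1 + x3 + x8 = 12 + 8 + 27 = 47 — holds.
(8) x8 = 27, x1 = 12; 27 ≥ 12 — holds.
(9) x5 + x4 + x3 = 21 + 13 + 8 = 42 — holds.
(10) x3 + x1 = 8 + 12 = 20; 20 ≤ 20 — holds.
(11) x5 + x4 = 21 + 13 = 34; 34 ≤ 37, bound 37 not met — fails.
(12) x5 × x1 = 21 × 12 = 252 — holds.

Constraints 6 and 11 are violated.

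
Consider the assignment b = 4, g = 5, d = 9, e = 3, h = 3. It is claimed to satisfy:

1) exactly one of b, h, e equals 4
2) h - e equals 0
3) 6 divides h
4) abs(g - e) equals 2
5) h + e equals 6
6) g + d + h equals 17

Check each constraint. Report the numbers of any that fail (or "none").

1) b=4, h=3, e=3; 1 of them equals 4 — satisfied.
2) h - e = 3 - 3 = 0 — satisfied.
3) 3 = 6*0 + 3, so 6 does not divide 3 — violated.
4) abs(5 - 3) = 2 — satisfied.
5) h + e = 3 + 3 = 6 — satisfied.
6) g + d + h = 5 + 9 + 3 = 17 — satisfied.

No — constraint 3 is not satisfied.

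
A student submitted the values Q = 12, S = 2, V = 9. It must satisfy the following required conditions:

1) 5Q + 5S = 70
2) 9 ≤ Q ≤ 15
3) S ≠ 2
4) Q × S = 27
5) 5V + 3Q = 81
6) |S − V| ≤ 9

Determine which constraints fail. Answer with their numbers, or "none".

1) 5Q + 5S = 5(12) + 5(2) = 70 — satisfied.
2) Q = 12 lies in [9, 15] — satisfied.
3) S = 2, but 2 is required to differ — violated.
4) Q × S = 12 × 2 = 24, not 27 — violated.
5) 5V + 3Q = 5(9) + 3(12) = 81 — satisfied.
6) |2 − 9| = 7; 7 ≤ 9 — satisfied.

Constraints 3, 4 are violated.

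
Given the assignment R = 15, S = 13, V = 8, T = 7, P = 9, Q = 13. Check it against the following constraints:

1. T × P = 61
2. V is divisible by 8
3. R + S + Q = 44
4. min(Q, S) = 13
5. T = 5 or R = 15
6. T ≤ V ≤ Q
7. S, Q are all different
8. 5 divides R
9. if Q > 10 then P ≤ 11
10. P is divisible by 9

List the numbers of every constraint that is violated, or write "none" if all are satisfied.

Constraints 1, 3, and 7 are violated.

1. T × P = 7 × 9 = 63, not 61  FAIL
2. 8 / 8 = 1, so 8 divides 8  OK
3. R + S + Q = 15 + 13 + 13 = 41, not 44  FAIL
4. min(13, 13) = 13  OK
5. T = 7 ≠ 5, but R = 15 = 15 (second disjunct)  OK
6. values 7 ≤ 8 ≤ 13  OK
7. S = Q = 13, not all different  FAIL
8. 15 / 5 = 3, so 5 divides 15  OK
9. Q = 13 > 10, so we need P ≤ 11; P = 9 ≤ 11  OK
10. 9 / 9 = 1, so 9 divides 9  OK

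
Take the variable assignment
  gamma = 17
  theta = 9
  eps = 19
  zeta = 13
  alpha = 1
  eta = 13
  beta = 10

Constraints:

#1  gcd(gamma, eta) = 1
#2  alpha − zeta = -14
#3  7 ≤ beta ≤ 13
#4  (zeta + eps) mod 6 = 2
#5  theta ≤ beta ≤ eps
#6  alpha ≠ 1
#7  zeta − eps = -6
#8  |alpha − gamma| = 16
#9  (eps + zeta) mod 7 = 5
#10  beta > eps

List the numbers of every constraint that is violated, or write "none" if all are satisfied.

#1 gcd(17, 13) = 1  holds
#2 alpha − zeta = 1 − 13 = -12, not -14  fails
#3 beta = 10 lies in [7, 13]  holds
#4 zeta + eps = 32; 32 mod 6 = 2  holds
#5 values 9 ≤ 10 ≤ 19  holds
#6 alpha = 1, but 1 is required to differ  fails
#7 zeta − eps = 13 − 19 = -6  holds
#8 |1 − 17| = 16  holds
#9 eps + zeta = 32; 32 mod 7 = 4, not 5  fails
#10 beta = 10, eps = 19; 10 ≤ 19 (want >)  fails

Violated: 2, 6, 9, and 10.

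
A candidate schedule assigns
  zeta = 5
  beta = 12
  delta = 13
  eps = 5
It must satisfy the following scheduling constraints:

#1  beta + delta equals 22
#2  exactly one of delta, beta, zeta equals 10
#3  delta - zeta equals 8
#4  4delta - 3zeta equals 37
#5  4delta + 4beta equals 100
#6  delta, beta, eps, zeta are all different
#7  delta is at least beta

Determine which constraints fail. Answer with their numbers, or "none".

Violated: 1, 2, 6.

#1 beta + delta = 12 + 13 = 25, not 22  ✘
#2 delta=13, beta=12, zeta=5; 0 of them equal 10, not exactly one  ✘
#3 delta - zeta = 13 - 5 = 8  ✔
#4 4delta - 3zeta = 4(13) - 3(5) = 37  ✔
#5 4delta + 4beta = 4(13) + 4(12) = 100  ✔
#6 eps = zeta = 5, not all different  ✘
#7 delta = 13, beta = 12; 13 ≥ 12  ✔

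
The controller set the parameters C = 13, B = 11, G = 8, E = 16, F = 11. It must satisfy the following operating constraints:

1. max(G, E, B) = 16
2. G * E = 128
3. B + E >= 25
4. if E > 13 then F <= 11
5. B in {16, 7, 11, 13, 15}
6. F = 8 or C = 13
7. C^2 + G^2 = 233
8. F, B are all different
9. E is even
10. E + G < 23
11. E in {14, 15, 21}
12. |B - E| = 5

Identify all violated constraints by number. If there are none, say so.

1. max(8, 16, 11) = 16  ✓
2. G * E = 8 * 16 = 128  ✓
3. B + E = 11 + 16 = 27; 27 ≥ 25  ✓
4. E = 16 > 13, so we need F ≤ 11; F = 11 ≤ 11  ✓
5. B = 11 is in {16, 7, 11, 13, 15}  ✓
6. F = 11 ≠ 8, but C = 13 = 13 (second disjunct)  ✓
7. C^2 + G^2 = 13^2 + 8^2 = 169 + 64 = 233  ✓
8. F = B = 11, not all different  ✗
9. E = 16 is even  ✓
10. E + G = 16 + 8 = 24; 24 ≥ 23, bound 23 not met  ✗
11. E = 16 is not in {14, 15, 21}  ✗
12. |11 - 16| = 5  ✓

The assignment fails constraints 8, 10, and 11.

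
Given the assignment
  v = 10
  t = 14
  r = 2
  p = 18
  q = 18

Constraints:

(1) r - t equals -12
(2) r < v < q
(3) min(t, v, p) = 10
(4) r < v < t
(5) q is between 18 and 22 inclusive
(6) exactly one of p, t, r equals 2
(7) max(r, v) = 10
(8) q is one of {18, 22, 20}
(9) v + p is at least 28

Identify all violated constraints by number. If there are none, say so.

(1) r - t = 2 - 14 = -12 — holds.
(2) values 2 < 10 < 18 — holds.
(3) min(14, 10, 18) = 10 — holds.
(4) values 2 < 10 < 14 — holds.
(5) q = 18 lies in [18, 22] — holds.
(6) p=18, t=14, r=2; 1 of them equals 2 — holds.
(7) max(2, 10) = 10 — holds.
(8) q = 18 is in {18, 22, 20} — holds.
(9) v + p = 10 + 18 = 28; 28 ≥ 28 — holds.

All constraints are satisfied.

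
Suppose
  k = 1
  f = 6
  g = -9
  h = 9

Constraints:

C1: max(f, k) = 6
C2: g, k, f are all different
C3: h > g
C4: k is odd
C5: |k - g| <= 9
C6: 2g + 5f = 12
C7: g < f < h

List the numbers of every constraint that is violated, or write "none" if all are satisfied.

C1: max(6, 1) = 6 — holds.
C2: values -9, 1, 6 are pairwise distinct — holds.
C3: h = 9, g = -9; 9 > -9 — holds.
C4: k = 1 is odd — holds.
C5: |1 - (-9)| = 10; 10 > 9, exceeds bound 9 — does not hold.
C6: 2g + 5f = 2(-9) + 5(6) = 12 — holds.
C7: values -9 < 6 < 9 — holds.

The assignment fails constraint 5.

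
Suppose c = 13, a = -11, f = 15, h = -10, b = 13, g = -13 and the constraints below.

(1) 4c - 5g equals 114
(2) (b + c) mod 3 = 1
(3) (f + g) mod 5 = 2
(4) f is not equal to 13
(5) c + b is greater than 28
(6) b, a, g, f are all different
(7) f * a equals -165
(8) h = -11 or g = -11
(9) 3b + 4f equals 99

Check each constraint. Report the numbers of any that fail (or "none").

No — constraints 1, 2, 5, 8 are not satisfied.

(1) 4c - 5g = 4(13) - 5(-13) = 117, not 114 — fails.
(2) b + c = 26; 26 mod 3 = 2, not 1 — fails.
(3) f + g = 2; 2 mod 5 = 2 — holds.
(4) f = 15, and 15 ≠ 13 — holds.
(5) c + b = 13 + 13 = 26; 26 ≤ 28, bound 28 not met — fails.
(6) values 13, -11, -13, 15 are pairwise distinct — holds.
(7) f * a = 15 * (-11) = -165 — holds.
(8) h = -10 ≠ -11 and g = -13 ≠ -11; both disjuncts false — fails.
(9) 3b + 4f = 3(13) + 4(15) = 99 — holds.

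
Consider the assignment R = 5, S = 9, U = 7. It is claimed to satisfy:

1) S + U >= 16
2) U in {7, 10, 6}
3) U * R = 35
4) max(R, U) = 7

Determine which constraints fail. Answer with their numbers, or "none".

Yes — all constraints hold.

1) S + U = 9 + 7 = 16; 16 ≥ 16 — holds.
2) U = 7 is in {7, 10, 6} — holds.
3) U * R = 7 * 5 = 35 — holds.
4) max(5, 7) = 7 — holds.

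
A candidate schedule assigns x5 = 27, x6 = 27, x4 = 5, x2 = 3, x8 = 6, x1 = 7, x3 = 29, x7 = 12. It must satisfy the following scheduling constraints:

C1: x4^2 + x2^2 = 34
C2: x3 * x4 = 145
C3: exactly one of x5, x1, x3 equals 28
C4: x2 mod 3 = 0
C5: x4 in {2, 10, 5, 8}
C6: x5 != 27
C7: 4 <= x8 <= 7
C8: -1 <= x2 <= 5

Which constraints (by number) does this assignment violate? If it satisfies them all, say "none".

The assignment fails constraints 3 and 6.

C1: x4^2 + x2^2 = 5^2 + 3^2 = 25 + 9 = 34 — holds.
C2: x3 * x4 = 29 * 5 = 145 — holds.
C3: x5=27, x1=7, x3=29; 0 of them equal 28, not exactly one — fails.
C4: 3 mod 3 = 0 — holds.
C5: x4 = 5 is in {2, 10, 5, 8} — holds.
C6: x5 = 27, but 27 is required to differ — fails.
C7: x8 = 6 lies in [4, 7] — holds.
C8: x2 = 3 lies in [-1, 5] — holds.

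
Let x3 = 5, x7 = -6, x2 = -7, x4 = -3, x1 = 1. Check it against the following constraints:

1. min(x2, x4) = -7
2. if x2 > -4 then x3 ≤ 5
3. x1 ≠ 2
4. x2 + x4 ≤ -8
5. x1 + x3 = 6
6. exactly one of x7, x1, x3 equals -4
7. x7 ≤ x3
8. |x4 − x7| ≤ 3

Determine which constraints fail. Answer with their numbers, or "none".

No — constraint 6 is not satisfied.

1. min(-7, -3) = -7  yes
2. x2 = -7, not > -4; antecedent false, conditional vacuously true  yes
3. x1 = 1, and 1 ≠ 2  yes
4. x2 + x4 = -7 + (-3) = -10; -10 ≤ -8  yes
5. x1 + x3 = 1 + 5 = 6  yes
6. x7=-6, x1=1, x3=5; 0 of them equal -4, not exactly one  no
7. x7 = -6, x3 = 5; -6 ≤ 5  yes
8. |-3 − (-6)| = 3; 3 ≤ 3  yes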